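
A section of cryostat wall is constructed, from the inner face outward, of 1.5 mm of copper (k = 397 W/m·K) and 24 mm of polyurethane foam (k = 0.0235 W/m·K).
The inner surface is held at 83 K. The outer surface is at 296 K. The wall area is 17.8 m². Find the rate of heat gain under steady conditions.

Using the resistance-network approach (series):
R_copper = L/(kA) = 0.0015/(397×17.8) = 2.123×10^-7 K/W
R_polyurethane foam = L/(kA) = 0.024/(0.0235×17.8) = 0.05738 K/W
R_total = 0.05738 K/W
Q = ΔT / R_total = 213 / 0.05738

Q ≈ 3710 W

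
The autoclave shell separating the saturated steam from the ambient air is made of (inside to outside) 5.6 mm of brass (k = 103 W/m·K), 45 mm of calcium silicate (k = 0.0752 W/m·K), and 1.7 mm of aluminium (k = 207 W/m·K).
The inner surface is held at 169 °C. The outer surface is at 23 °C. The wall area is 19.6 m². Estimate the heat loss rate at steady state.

Q ≈ 4780 W

Model the wall as resistances in series:
R_brass = L/(kA) = 0.0056/(103×19.6) = 2.774×10^-6 K/W
R_calcium silicate = L/(kA) = 0.045/(0.0752×19.6) = 0.03053 K/W
R_aluminium = L/(kA) = 0.0017/(207×19.6) = 4.19×10^-7 K/W
R_total = 0.03053 K/W
Q = ΔT / R_total = 146 / 0.03053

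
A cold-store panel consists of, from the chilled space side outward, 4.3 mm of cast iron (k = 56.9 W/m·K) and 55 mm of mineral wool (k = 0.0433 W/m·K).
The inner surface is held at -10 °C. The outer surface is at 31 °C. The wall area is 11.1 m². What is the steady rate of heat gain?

Q ≈ 358 W

Series thermal resistances:
R_cast iron = L/(kA) = 0.0043/(56.9×11.1) = 6.808×10^-6 K/W
R_mineral wool = L/(kA) = 0.055/(0.0433×11.1) = 0.1144 K/W
R_total = 0.1144 K/W
Q = ΔT / R_total = 41 / 0.1144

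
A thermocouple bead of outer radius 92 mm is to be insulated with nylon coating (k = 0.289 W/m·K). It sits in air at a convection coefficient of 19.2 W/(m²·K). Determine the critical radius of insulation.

r_cr ≈ 30.1 mm

For a sphere r_cr = 2k/h = 2×0.289/19.2
r_cr = 30.1 mm; since the bare radius (92 mm) is above r_cr, any added insulation will reduce heat loss.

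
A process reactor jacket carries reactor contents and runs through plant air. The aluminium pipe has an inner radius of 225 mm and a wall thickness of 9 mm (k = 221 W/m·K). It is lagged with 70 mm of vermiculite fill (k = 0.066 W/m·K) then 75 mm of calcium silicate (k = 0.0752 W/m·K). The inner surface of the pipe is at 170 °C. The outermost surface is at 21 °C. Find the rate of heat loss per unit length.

q′ ≈ 136 W/m

Treating each annulus and film as a series resistance:
R_aluminium pipe wall = ln(234/225)/(2π×221×1) = 2.825×10^-5 K/W
R_vermiculite fill = ln(304/234)/(2π×0.066×1) = 0.6311 K/W
R_calcium silicate = ln(379/304)/(2π×0.0752×1) = 0.4667 K/W
R_total = 1.098 K/W
Q = ΔT/R_total = 149/1.098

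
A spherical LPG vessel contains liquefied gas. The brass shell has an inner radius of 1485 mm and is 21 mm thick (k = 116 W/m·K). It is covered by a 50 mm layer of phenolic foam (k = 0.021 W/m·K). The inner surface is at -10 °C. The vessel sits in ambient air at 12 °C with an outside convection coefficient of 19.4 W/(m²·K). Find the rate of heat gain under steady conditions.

Q ≈ 266 W

For a spherical shell R = (1/r₁ − 1/r₂)/(4πk); film R = 1/(h·4πr²). In series:
R_brass shell = (1/1.485 − 1/1.506)/(4π×116) = 6.442×10^-6 K/W
R_phenolic foam = (1/1.506 − 1/1.556)/(4π×0.021) = 0.08085 K/W
R_outer film = 1/(h·4πr_o²) = 1/(19.4×4π×1.556²) = 0.001694 K/W
R_total = 0.08256 K/W
Q = ΔT/R_total = 22/0.08256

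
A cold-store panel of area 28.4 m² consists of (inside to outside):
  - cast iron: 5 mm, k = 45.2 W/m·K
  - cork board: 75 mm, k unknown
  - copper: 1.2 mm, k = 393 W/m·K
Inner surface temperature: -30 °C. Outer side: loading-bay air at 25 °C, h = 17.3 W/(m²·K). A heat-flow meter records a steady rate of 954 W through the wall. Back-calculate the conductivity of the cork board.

Thermal resistances in series:
R_cast iron = L/(kA) = 0.005/(45.2×28.4) = 3.895×10^-6 K/W
R_copper = L/(kA) = 0.0012/(393×28.4) = 1.075×10^-7 K/W
R_outer film = 1/(h_o·A) = 1/(17.3×28.4) = 0.002035 K/W
Sum of known resistances R_other = 0.002039 K/W
Total R = ΔT/Q = 55/954 = 0.05765 K/W
R_cork board = R_total − R_other = 0.05561 K/W
k = L/(R·A) = 0.075/(0.05561×28.4)

k ≈ 0.0475 W/(m·K)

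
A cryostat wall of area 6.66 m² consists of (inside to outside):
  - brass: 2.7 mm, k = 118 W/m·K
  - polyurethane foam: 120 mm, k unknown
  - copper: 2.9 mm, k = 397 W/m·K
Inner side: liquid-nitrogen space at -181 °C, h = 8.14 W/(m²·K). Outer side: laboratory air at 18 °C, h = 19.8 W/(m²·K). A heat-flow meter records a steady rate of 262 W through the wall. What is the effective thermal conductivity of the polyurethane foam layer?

k ≈ 0.0246 W/(m·K)

Series thermal resistances:
R_inner film = 1/(h_i·A) = 1/(8.14×6.66) = 0.01845 K/W
R_brass = L/(kA) = 0.0027/(118×6.66) = 3.436×10^-6 K/W
R_copper = L/(kA) = 0.0029/(397×6.66) = 1.097×10^-6 K/W
R_outer film = 1/(h_o·A) = 1/(19.8×6.66) = 0.007583 K/W
Sum of known resistances R_other = 0.02603 K/W
Total R = ΔT/Q = 199/262 = 0.7595 K/W
R_polyurethane foam = R_total − R_other = 0.7335 K/W
k = L/(R·A) = 0.12/(0.7335×6.66)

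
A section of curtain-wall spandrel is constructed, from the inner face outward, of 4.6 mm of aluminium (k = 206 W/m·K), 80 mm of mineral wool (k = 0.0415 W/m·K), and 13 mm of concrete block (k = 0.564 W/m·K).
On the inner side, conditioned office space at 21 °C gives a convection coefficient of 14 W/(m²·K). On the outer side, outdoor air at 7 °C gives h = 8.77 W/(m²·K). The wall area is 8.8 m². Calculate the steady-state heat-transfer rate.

Model the wall as resistances in series:
R_inner film = 1/(h_i·A) = 1/(14×8.8) = 0.008117 K/W
R_aluminium = L/(kA) = 0.0046/(206×8.8) = 2.538×10^-6 K/W
R_mineral wool = L/(kA) = 0.08/(0.0415×8.8) = 0.2191 K/W
R_concrete block = L/(kA) = 0.013/(0.564×8.8) = 0.002619 K/W
R_outer film = 1/(h_o·A) = 1/(8.77×8.8) = 0.01296 K/W
R_total = 0.2428 K/W
Q = ΔT / R_total = 14 / 0.2428

Q ≈ 57.7 W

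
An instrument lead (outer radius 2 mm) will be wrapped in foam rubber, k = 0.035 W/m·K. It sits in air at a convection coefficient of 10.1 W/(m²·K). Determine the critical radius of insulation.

r_cr ≈ 3.47 mm

For a cylinder r_cr = k/h = 0.035/10.1
r_cr = 3.47 mm; since the bare radius (2 mm) is below r_cr, adding a thin layer of insulation will *increase* heat loss.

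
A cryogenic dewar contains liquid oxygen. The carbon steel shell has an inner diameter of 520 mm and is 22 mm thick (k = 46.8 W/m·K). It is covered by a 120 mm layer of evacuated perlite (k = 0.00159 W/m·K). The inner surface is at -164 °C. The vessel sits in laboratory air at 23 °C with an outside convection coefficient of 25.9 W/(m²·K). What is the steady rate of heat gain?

Each spherical layer contributes R = (1/r_i − 1/r_o)/(4πk):
R_carbon steel shell = (1/0.26 − 1/0.282)/(4π×46.8) = 5.102×10^-4 K/W
R_evacuated perlite = (1/0.282 − 1/0.402)/(4π×0.00159) = 52.98 K/W
R_outer film = 1/(h·4πr_o²) = 1/(25.9×4π×0.402²) = 0.01901 K/W
R_total = 53 K/W
Q = ΔT/R_total = 187/53

Q ≈ 3.53 W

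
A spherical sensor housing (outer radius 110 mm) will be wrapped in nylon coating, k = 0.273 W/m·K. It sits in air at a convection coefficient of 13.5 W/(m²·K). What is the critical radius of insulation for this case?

For a sphere r_cr = 2k/h = 2×0.273/13.5
r_cr = 40.4 mm; since the bare radius (110 mm) is above r_cr, any added insulation will reduce heat loss.

r_cr ≈ 40.4 mm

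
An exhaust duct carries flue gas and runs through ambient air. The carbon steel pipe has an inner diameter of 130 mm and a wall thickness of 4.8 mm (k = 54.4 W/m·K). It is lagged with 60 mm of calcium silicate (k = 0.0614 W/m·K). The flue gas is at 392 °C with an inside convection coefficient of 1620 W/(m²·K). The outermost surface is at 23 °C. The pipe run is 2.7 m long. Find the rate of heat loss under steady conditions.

Treating each annulus and film as a series resistance:
R_inner film = 1/(h_i·2πr₁L) = 1/(1620×2π×0.065×2.7) = 5.598×10^-4 K/W
R_carbon steel pipe wall = ln(69.8/65)/(2π×54.4×2.7) = 7.72×10^-5 K/W
R_calcium silicate = ln(129.8/69.8)/(2π×0.0614×2.7) = 0.5956 K/W
R_total = 0.5962 K/W
Q = ΔT/R_total = 369/0.5962

Q ≈ 619 W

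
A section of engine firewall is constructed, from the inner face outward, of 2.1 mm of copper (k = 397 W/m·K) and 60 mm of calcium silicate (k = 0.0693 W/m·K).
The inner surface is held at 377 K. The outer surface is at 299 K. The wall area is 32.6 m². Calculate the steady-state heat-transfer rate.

Series thermal resistances:
R_copper = L/(kA) = 0.0021/(397×32.6) = 1.623×10^-7 K/W
R_calcium silicate = L/(kA) = 0.06/(0.0693×32.6) = 0.02656 K/W
R_total = 0.02656 K/W
Q = ΔT / R_total = 78 / 0.02656

Q ≈ 2940 W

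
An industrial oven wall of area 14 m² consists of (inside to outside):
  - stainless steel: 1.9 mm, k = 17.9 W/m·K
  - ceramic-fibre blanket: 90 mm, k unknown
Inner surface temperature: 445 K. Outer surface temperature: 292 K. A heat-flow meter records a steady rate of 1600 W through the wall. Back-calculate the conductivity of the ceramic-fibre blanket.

Treating each layer as a thermal resistance in series:
R_stainless steel = L/(kA) = 0.0019/(17.9×14) = 7.582×10^-6 K/W
Sum of known resistances R_other = 7.582×10^-6 K/W
Total R = ΔT/Q = 153/1600 = 0.09563 K/W
R_ceramic-fibre blanket = R_total − R_other = 0.09562 K/W
k = L/(R·A) = 0.09/(0.09562×14)

k ≈ 0.0672 W/(m·K)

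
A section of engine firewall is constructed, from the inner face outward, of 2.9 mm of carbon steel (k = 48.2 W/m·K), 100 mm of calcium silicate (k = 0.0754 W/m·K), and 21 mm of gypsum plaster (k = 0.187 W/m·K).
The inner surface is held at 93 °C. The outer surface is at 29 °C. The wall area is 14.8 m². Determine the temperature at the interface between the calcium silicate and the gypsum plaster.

Model the wall as resistances in series:
R_carbon steel = L/(kA) = 0.0029/(48.2×14.8) = 4.065×10^-6 K/W
R_calcium silicate = L/(kA) = 0.1/(0.0754×14.8) = 0.08961 K/W
R_gypsum plaster = L/(kA) = 0.021/(0.187×14.8) = 0.007588 K/W
R_total = 0.0972 K/W;  Q = ΔT/R_total = 64/0.0972 = 658.4 W
T_interface = T_inner − Q·ΣR(inner→interface) = 93 − 658×0.08962

T ≈ 34 °C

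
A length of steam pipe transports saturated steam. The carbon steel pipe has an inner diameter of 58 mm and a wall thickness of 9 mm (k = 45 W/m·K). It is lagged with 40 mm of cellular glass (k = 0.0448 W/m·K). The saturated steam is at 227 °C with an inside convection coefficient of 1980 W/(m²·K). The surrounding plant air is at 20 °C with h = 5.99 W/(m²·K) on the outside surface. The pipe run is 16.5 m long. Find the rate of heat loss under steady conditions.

Cylindrical conduction, so R = ln(r₂/r₁)/(2πkL) per layer, in series:
R_inner film = 1/(h_i·2πr₁L) = 1/(1980×2π×0.029×16.5) = 1.68×10^-4 K/W
R_carbon steel pipe wall = ln(38/29)/(2π×45×16.5) = 5.794×10^-5 K/W
R_cellular glass = ln(78/38)/(2π×0.0448×16.5) = 0.1548 K/W
R_outer film = 1/(h_o·2πr_oL) = 1/(5.99×2π×0.078×16.5) = 0.02064 K/W
R_total = 0.1757 K/W
Q = ΔT/R_total = 207/0.1757

Q ≈ 1180 W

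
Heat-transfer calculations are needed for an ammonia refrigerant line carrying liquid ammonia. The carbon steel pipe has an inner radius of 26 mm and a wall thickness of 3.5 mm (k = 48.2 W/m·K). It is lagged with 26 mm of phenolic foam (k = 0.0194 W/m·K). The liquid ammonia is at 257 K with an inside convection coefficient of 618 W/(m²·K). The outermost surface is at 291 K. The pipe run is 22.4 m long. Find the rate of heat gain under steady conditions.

Cylindrical conduction, so R = ln(r₂/r₁)/(2πkL) per layer, in series:
R_inner film = 1/(h_i·2πr₁L) = 1/(618×2π×0.026×22.4) = 4.422×10^-4 K/W
R_carbon steel pipe wall = ln(29.5/26)/(2π×48.2×22.4) = 1.862×10^-5 K/W
R_phenolic foam = ln(55.5/29.5)/(2π×0.0194×22.4) = 0.2315 K/W
R_total = 0.2319 K/W
Q = ΔT/R_total = 34/0.2319

Q ≈ 147 W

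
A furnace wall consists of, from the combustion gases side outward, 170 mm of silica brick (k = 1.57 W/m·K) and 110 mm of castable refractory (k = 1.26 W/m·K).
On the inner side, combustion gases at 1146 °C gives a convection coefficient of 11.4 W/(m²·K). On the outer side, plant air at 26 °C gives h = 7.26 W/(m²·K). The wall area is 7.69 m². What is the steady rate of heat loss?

Using the resistance-network approach (series):
R_inner film = 1/(h_i·A) = 1/(11.4×7.69) = 0.01141 K/W
R_silica brick = L/(kA) = 0.17/(1.57×7.69) = 0.01408 K/W
R_castable refractory = L/(kA) = 0.11/(1.26×7.69) = 0.01135 K/W
R_outer film = 1/(h_o·A) = 1/(7.26×7.69) = 0.01791 K/W
R_total = 0.05475 K/W
Q = ΔT / R_total = 1120 / 0.05475

Q ≈ 20500 W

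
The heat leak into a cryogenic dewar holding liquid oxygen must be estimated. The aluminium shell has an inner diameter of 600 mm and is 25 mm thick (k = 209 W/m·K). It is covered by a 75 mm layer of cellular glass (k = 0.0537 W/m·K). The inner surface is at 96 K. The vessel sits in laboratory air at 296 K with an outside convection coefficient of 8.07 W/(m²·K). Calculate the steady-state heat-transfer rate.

Q ≈ 218 W

Each spherical layer contributes R = (1/r_i − 1/r_o)/(4πk):
R_aluminium shell = (1/0.3 − 1/0.325)/(4π×209) = 9.763×10^-5 K/W
R_cellular glass = (1/0.325 − 1/0.4)/(4π×0.0537) = 0.8549 K/W
R_outer film = 1/(h·4πr_o²) = 1/(8.07×4π×0.4²) = 0.06163 K/W
R_total = 0.9167 K/W
Q = ΔT/R_total = 200/0.9167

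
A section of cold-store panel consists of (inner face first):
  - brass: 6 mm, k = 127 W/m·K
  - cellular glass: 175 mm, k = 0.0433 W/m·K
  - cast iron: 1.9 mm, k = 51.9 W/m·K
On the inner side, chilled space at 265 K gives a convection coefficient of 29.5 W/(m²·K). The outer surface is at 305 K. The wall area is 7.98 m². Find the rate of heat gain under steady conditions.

Q ≈ 78.3 W

Using the resistance-network approach (series):
R_inner film = 1/(h_i·A) = 1/(29.5×7.98) = 0.004248 K/W
R_brass = L/(kA) = 0.006/(127×7.98) = 5.92×10^-6 K/W
R_cellular glass = L/(kA) = 0.175/(0.0433×7.98) = 0.5065 K/W
R_cast iron = L/(kA) = 0.0019/(51.9×7.98) = 4.588×10^-6 K/W
R_total = 0.5107 K/W
Q = ΔT / R_total = 40 / 0.5107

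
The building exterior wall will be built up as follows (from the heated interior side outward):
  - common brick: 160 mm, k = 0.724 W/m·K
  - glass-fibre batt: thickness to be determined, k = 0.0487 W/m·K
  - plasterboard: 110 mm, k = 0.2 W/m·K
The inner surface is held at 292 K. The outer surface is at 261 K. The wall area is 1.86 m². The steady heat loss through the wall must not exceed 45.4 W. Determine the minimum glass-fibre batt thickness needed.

L ≈ 24.3 mm

Using the resistance-network approach (series):
R_common brick = L/(kA) = 0.16/(0.724×1.86) = 0.1188 K/W
R_plasterboard = L/(kA) = 0.11/(0.2×1.86) = 0.2957 K/W
Sum of the known resistances R_other = 0.4145 K/W
Required total resistance R_tot = ΔT/Q_allow = 31/45.4 = 0.6828 K/W
R_glass-fibre batt = R_tot − R_other = 0.2683 K/W
L = R·k·A = 0.2683×0.0487×1.86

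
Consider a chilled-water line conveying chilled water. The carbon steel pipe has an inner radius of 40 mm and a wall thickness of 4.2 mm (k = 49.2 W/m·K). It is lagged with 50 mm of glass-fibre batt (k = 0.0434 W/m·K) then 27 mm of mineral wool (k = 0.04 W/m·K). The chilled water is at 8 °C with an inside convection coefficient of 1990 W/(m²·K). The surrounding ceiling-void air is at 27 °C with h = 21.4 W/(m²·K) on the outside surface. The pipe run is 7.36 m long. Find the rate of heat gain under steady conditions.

Treating each annulus and film as a series resistance:
R_inner film = 1/(h_i·2πr₁L) = 1/(1990×2π×0.04×7.36) = 2.717×10^-4 K/W
R_carbon steel pipe wall = ln(44.2/40)/(2π×49.2×7.36) = 4.388×10^-5 K/W
R_glass-fibre batt = ln(94.2/44.2)/(2π×0.0434×7.36) = 0.377 K/W
R_mineral wool = ln(121.2/94.2)/(2π×0.04×7.36) = 0.1362 K/W
R_outer film = 1/(h_o·2πr_oL) = 1/(21.4×2π×0.1212×7.36) = 0.008337 K/W
R_total = 0.5219 K/W
Q = ΔT/R_total = 19/0.5219

Q ≈ 36.4 W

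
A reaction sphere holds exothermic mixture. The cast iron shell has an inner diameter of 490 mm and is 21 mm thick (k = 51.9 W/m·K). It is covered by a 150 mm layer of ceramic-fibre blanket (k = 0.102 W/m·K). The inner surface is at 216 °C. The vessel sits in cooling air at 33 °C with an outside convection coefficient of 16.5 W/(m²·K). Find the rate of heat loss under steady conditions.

Each spherical layer contributes R = (1/r_i − 1/r_o)/(4πk):
R_cast iron shell = (1/0.245 − 1/0.266)/(4π×51.9) = 4.941×10^-4 K/W
R_ceramic-fibre blanket = (1/0.266 − 1/0.416)/(4π×0.102) = 1.058 K/W
R_outer film = 1/(h·4πr_o²) = 1/(16.5×4π×0.416²) = 0.02787 K/W
R_total = 1.086 K/W
Q = ΔT/R_total = 183/1.086

Q ≈ 169 W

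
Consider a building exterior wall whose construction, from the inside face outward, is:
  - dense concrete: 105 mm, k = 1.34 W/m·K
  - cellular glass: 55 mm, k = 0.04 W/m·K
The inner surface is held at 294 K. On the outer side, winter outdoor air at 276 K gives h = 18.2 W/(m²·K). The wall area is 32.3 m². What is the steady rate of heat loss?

Q ≈ 385 W

Thermal resistances in series:
R_dense concrete = L/(kA) = 0.105/(1.34×32.3) = 0.002426 K/W
R_cellular glass = L/(kA) = 0.055/(0.04×32.3) = 0.04257 K/W
R_outer film = 1/(h_o·A) = 1/(18.2×32.3) = 0.001701 K/W
R_total = 0.0467 K/W
Q = ΔT / R_total = 18 / 0.0467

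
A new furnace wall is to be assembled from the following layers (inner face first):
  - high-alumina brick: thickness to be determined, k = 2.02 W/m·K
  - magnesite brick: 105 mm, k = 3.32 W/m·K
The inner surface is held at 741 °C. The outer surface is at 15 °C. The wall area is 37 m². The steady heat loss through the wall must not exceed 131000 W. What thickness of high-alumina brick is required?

L ≈ 350 mm

Using the resistance-network approach (series):
R_magnesite brick = L/(kA) = 0.105/(3.32×37) = 8.548×10^-4 K/W
Sum of the known resistances R_other = 8.548×10^-4 K/W
Required total resistance R_tot = ΔT/Q_allow = 726/131000 = 0.005542 K/W
R_high-alumina brick = R_tot − R_other = 0.004687 K/W
L = R·k·A = 0.004687×2.02×37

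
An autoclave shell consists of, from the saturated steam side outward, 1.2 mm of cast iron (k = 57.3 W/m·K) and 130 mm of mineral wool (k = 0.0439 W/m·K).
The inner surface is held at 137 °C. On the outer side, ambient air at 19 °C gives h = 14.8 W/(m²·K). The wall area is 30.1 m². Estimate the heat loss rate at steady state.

Q ≈ 1170 W

Thermal resistances in series:
R_cast iron = L/(kA) = 0.0012/(57.3×30.1) = 6.958×10^-7 K/W
R_mineral wool = L/(kA) = 0.13/(0.0439×30.1) = 0.09838 K/W
R_outer film = 1/(h_o·A) = 1/(14.8×30.1) = 0.002245 K/W
R_total = 0.1006 K/W
Q = ΔT / R_total = 118 / 0.1006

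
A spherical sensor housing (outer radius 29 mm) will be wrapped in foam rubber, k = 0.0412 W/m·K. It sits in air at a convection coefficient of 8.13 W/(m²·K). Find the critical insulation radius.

For a sphere r_cr = 2k/h = 2×0.0412/8.13
r_cr = 10.1 mm; since the bare radius (29 mm) is above r_cr, any added insulation will reduce heat loss.

r_cr ≈ 10.1 mm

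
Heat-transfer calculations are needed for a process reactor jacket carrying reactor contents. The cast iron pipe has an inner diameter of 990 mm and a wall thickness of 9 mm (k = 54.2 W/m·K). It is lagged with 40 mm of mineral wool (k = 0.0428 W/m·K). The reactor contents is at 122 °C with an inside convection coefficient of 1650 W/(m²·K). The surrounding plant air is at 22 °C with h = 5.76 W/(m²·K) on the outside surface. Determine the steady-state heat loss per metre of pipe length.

q′ ≈ 298 W/m

Per-layer cylindrical resistances, series-summed:
R_inner film = 1/(h_i·2πr₁L) = 1/(1650×2π×0.495×1) = 1.949×10^-4 K/W
R_cast iron pipe wall = ln(504/495)/(2π×54.2×1) = 5.291×10^-5 K/W
R_mineral wool = ln(544/504)/(2π×0.0428×1) = 0.284 K/W
R_outer film = 1/(h_o·2πr_oL) = 1/(5.76×2π×0.544×1) = 0.05079 K/W
R_total = 0.335 K/W
Q = ΔT/R_total = 100/0.335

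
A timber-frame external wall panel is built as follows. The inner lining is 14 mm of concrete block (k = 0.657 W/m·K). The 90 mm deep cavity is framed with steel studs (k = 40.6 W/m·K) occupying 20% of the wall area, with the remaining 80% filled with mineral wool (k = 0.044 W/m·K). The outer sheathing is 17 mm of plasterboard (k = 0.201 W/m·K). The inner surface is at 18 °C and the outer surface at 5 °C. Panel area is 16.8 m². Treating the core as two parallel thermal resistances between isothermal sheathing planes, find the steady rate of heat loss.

Sheathing layers in series; stud and cavity paths in parallel between them.
R_inner = 0.014/(0.657×16.8) = 0.001268 K/W
R_stud  = 0.09/(40.6×0.2×16.8) = 6.597×10^-4 K/W
R_cav   = 0.09/(0.044×0.8×16.8) = 0.1522 K/W
1/R_core = 1/R_stud + 1/R_cav → R_core = 6.569×10^-4 K/W
R_outer = 0.017/(0.201×16.8) = 0.005034 K/W
R_total = 0.00696 K/W
Q = ΔT/R_total = 13/0.00696

Q ≈ 1870 W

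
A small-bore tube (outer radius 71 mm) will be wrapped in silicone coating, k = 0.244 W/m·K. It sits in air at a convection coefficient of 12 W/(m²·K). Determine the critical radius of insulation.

For a cylinder r_cr = k/h = 0.244/12
r_cr = 20.3 mm; since the bare radius (71 mm) is above r_cr, any added insulation will reduce heat loss.

r_cr ≈ 20.3 mm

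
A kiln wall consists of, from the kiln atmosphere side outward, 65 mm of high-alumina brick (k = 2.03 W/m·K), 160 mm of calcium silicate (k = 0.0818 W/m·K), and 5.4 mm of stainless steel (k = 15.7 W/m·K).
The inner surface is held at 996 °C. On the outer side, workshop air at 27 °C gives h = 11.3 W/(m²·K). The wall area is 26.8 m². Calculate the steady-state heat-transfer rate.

Q ≈ 12500 W

Using the resistance-network approach (series):
R_high-alumina brick = L/(kA) = 0.065/(2.03×26.8) = 0.001195 K/W
R_calcium silicate = L/(kA) = 0.16/(0.0818×26.8) = 0.07298 K/W
R_stainless steel = L/(kA) = 0.0054/(15.7×26.8) = 1.283×10^-5 K/W
R_outer film = 1/(h_o·A) = 1/(11.3×26.8) = 0.003302 K/W
R_total = 0.07749 K/W
Q = ΔT / R_total = 969 / 0.07749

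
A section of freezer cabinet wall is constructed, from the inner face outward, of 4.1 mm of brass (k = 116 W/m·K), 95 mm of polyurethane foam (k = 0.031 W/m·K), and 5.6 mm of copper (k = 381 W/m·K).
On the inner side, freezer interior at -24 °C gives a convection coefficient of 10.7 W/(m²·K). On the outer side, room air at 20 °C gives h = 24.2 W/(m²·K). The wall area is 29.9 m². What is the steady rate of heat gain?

Treating each layer as a thermal resistance in series:
R_inner film = 1/(h_i·A) = 1/(10.7×29.9) = 0.003126 K/W
R_brass = L/(kA) = 0.0041/(116×29.9) = 1.182×10^-6 K/W
R_polyurethane foam = L/(kA) = 0.095/(0.031×29.9) = 0.1025 K/W
R_copper = L/(kA) = 0.0056/(381×29.9) = 4.916×10^-7 K/W
R_outer film = 1/(h_o·A) = 1/(24.2×29.9) = 0.001382 K/W
R_total = 0.107 K/W
Q = ΔT / R_total = 44 / 0.107

Q ≈ 411 W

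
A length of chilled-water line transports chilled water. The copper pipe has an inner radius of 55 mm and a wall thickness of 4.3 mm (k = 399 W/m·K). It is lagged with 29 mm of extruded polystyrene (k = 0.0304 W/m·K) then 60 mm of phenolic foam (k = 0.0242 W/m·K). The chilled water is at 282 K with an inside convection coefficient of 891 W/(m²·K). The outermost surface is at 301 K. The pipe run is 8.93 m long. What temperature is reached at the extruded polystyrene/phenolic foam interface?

T ≈ 289 K

Treating each annulus and film as a series resistance:
R_inner film = 1/(h_i·2πr₁L) = 1/(891×2π×0.055×8.93) = 3.637×10^-4 K/W
R_copper pipe wall = ln(59.3/55)/(2π×399×8.93) = 3.362×10^-6 K/W
R_extruded polystyrene = ln(88.3/59.3)/(2π×0.0304×8.93) = 0.2334 K/W
R_phenolic foam = ln(148.3/88.3)/(2π×0.0242×8.93) = 0.3819 K/W
R_total = 0.6156 K/W
Q = ΔT/R_total = 19/0.6156
Q = 30.9 W
T_interface = T_inner + Q·ΣR(inner→interface) = 282 + 30.9×0.2338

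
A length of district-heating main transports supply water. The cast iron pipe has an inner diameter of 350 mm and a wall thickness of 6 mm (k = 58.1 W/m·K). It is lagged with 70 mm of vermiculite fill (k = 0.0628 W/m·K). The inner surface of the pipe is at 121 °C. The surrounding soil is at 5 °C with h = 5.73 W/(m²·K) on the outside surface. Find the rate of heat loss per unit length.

q′ ≈ 123 W/m

Radial resistances (cylindrical: R_cond = ln(r_o/r_i)/(2πkL), R_conv = 1/(h·2πrL)):
R_cast iron pipe wall = ln(181/175)/(2π×58.1×1) = 9.235×10^-5 K/W
R_vermiculite fill = ln(251/181)/(2π×0.0628×1) = 0.8286 K/W
R_outer film = 1/(h_o·2πr_oL) = 1/(5.73×2π×0.251×1) = 0.1107 K/W
R_total = 0.9394 K/W
Q = ΔT/R_total = 116/0.9394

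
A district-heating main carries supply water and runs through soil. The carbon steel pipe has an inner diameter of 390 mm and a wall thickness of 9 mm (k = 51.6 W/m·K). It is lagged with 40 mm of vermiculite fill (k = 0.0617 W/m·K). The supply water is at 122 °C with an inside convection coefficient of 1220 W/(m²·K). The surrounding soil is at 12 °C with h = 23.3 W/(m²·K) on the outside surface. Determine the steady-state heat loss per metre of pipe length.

q′ ≈ 224 W/m

Radial resistances (cylindrical: R_cond = ln(r_o/r_i)/(2πkL), R_conv = 1/(h·2πrL)):
R_inner film = 1/(h_i·2πr₁L) = 1/(1220×2π×0.195×1) = 6.69×10^-4 K/W
R_carbon steel pipe wall = ln(204/195)/(2π×51.6×1) = 1.392×10^-4 K/W
R_vermiculite fill = ln(244/204)/(2π×0.0617×1) = 0.4619 K/W
R_outer film = 1/(h_o·2πr_oL) = 1/(23.3×2π×0.244×1) = 0.02799 K/W
R_total = 0.4907 K/W
Q = ΔT/R_total = 110/0.4907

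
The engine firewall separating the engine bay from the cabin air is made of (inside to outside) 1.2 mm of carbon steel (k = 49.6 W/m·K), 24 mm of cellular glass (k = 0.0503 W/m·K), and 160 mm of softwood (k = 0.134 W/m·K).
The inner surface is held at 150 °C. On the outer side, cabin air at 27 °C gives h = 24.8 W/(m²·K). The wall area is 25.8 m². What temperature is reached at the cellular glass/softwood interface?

T ≈ 116 °C

Series thermal resistances:
R_carbon steel = L/(kA) = 0.0012/(49.6×25.8) = 9.377×10^-7 K/W
R_cellular glass = L/(kA) = 0.024/(0.0503×25.8) = 0.01849 K/W
R_softwood = L/(kA) = 0.16/(0.134×25.8) = 0.04628 K/W
R_outer film = 1/(h_o·A) = 1/(24.8×25.8) = 0.001563 K/W
R_total = 0.06634 K/W;  Q = ΔT/R_total = 123/0.06634 = 1854 W
T_interface = T_inner − Q·ΣR(inner→interface) = 150 − 1850×0.01849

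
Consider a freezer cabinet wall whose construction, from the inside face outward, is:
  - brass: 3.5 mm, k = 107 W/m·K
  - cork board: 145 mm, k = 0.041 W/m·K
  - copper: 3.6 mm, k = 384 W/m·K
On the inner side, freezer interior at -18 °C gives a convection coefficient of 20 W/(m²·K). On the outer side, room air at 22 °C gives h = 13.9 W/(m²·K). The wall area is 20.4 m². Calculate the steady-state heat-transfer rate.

Using the resistance-network approach (series):
R_inner film = 1/(h_i·A) = 1/(20×20.4) = 0.002451 K/W
R_brass = L/(kA) = 0.0035/(107×20.4) = 1.603×10^-6 K/W
R_cork board = L/(kA) = 0.145/(0.041×20.4) = 0.1734 K/W
R_copper = L/(kA) = 0.0036/(384×20.4) = 4.596×10^-7 K/W
R_outer film = 1/(h_o·A) = 1/(13.9×20.4) = 0.003527 K/W
R_total = 0.1793 K/W
Q = ΔT / R_total = 40 / 0.1793

Q ≈ 223 W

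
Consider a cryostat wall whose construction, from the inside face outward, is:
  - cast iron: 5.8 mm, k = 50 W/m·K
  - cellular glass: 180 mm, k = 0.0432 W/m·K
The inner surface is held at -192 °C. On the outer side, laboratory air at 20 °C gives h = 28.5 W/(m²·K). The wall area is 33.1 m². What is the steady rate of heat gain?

Model the wall as resistances in series:
R_cast iron = L/(kA) = 0.0058/(50×33.1) = 3.505×10^-6 K/W
R_cellular glass = L/(kA) = 0.18/(0.0432×33.1) = 0.1259 K/W
R_outer film = 1/(h_o·A) = 1/(28.5×33.1) = 0.00106 K/W
R_total = 0.1269 K/W
Q = ΔT / R_total = 212 / 0.1269

Q ≈ 1670 W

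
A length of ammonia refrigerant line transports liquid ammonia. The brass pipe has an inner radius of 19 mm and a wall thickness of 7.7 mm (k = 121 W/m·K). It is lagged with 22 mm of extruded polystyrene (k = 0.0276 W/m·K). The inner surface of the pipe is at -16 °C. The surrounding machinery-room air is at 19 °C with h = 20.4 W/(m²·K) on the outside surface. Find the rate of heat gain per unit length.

Per-layer cylindrical resistances, series-summed:
R_brass pipe wall = ln(26.7/19)/(2π×121×1) = 4.475×10^-4 K/W
R_extruded polystyrene = ln(48.7/26.7)/(2π×0.0276×1) = 3.466 K/W
R_outer film = 1/(h_o·2πr_oL) = 1/(20.4×2π×0.0487×1) = 0.1602 K/W
R_total = 3.626 K/W
Q = ΔT/R_total = 35/3.626

q′ ≈ 9.65 W/m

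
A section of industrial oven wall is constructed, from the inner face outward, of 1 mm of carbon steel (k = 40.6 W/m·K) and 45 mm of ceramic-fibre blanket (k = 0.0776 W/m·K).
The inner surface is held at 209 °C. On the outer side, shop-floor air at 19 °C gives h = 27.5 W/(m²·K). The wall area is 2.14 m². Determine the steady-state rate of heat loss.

Treating each layer as a thermal resistance in series:
R_carbon steel = L/(kA) = 0.001/(40.6×2.14) = 1.151×10^-5 K/W
R_ceramic-fibre blanket = L/(kA) = 0.045/(0.0776×2.14) = 0.271 K/W
R_outer film = 1/(h_o·A) = 1/(27.5×2.14) = 0.01699 K/W
R_total = 0.288 K/W
Q = ΔT / R_total = 190 / 0.288

Q ≈ 660 W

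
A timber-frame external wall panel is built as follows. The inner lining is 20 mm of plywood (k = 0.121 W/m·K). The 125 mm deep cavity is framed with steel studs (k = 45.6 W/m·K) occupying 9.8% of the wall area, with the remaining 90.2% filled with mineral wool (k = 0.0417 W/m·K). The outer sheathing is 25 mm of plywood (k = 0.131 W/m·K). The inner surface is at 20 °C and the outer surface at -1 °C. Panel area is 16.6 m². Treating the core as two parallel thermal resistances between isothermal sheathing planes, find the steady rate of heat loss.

Sheathing layers in series; stud and cavity paths in parallel between them.
R_inner = 0.02/(0.121×16.6) = 0.009957 K/W
R_stud  = 0.125/(45.6×0.098×16.6) = 0.001685 K/W
R_cav   = 0.125/(0.0417×0.902×16.6) = 0.2002 K/W
1/R_core = 1/R_stud + 1/R_cav → R_core = 0.001671 K/W
R_outer = 0.025/(0.131×16.6) = 0.0115 K/W
R_total = 0.02312 K/W
Q = ΔT/R_total = 21/0.02312

Q ≈ 908 W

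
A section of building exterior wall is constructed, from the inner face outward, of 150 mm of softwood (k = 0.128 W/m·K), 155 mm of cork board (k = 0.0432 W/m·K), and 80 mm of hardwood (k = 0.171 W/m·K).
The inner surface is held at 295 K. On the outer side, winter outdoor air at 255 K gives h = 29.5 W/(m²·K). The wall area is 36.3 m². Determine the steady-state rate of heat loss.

Using the resistance-network approach (series):
R_softwood = L/(kA) = 0.15/(0.128×36.3) = 0.03228 K/W
R_cork board = L/(kA) = 0.155/(0.0432×36.3) = 0.09884 K/W
R_hardwood = L/(kA) = 0.08/(0.171×36.3) = 0.01289 K/W
R_outer film = 1/(h_o·A) = 1/(29.5×36.3) = 9.338×10^-4 K/W
R_total = 0.1449 K/W
Q = ΔT / R_total = 40 / 0.1449

Q ≈ 276 W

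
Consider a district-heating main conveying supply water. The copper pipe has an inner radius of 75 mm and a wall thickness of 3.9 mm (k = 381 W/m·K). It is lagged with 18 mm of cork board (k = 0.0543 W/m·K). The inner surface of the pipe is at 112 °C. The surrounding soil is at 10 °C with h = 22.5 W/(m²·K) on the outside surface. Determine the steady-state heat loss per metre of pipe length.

q′ ≈ 151 W/m

For a radial system each layer contributes R = ln(r_out/r_in)/(2πkL); films add R = 1/(hA).
R_copper pipe wall = ln(78.9/75)/(2π×381×1) = 2.118×10^-5 K/W
R_cork board = ln(96.9/78.9)/(2π×0.0543×1) = 0.6023 K/W
R_outer film = 1/(h_o·2πr_oL) = 1/(22.5×2π×0.0969×1) = 0.073 K/W
R_total = 0.6753 K/W
Q = ΔT/R_total = 102/0.6753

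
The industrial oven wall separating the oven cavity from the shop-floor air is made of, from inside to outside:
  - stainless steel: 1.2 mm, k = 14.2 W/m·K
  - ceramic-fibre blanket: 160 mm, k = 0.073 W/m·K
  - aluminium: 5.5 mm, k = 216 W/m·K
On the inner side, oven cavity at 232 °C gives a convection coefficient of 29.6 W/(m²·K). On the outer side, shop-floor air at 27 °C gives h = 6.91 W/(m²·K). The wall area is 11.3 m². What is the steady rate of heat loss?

Series thermal resistances:
R_inner film = 1/(h_i·A) = 1/(29.6×11.3) = 0.00299 K/W
R_stainless steel = L/(kA) = 0.0012/(14.2×11.3) = 7.478×10^-6 K/W
R_ceramic-fibre blanket = L/(kA) = 0.16/(0.073×11.3) = 0.194 K/W
R_aluminium = L/(kA) = 0.0055/(216×11.3) = 2.253×10^-6 K/W
R_outer film = 1/(h_o·A) = 1/(6.91×11.3) = 0.01281 K/W
R_total = 0.2098 K/W
Q = ΔT / R_total = 205 / 0.2098

Q ≈ 977 W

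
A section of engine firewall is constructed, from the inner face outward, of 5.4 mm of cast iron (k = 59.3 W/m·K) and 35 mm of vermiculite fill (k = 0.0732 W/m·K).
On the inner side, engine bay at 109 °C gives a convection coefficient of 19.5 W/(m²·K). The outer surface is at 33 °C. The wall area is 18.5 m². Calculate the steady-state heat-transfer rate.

Q ≈ 2660 W

Series thermal resistances:
R_inner film = 1/(h_i·A) = 1/(19.5×18.5) = 0.002772 K/W
R_cast iron = L/(kA) = 0.0054/(59.3×18.5) = 4.922×10^-6 K/W
R_vermiculite fill = L/(kA) = 0.035/(0.0732×18.5) = 0.02585 K/W
R_total = 0.02862 K/W
Q = ΔT / R_total = 76 / 0.02862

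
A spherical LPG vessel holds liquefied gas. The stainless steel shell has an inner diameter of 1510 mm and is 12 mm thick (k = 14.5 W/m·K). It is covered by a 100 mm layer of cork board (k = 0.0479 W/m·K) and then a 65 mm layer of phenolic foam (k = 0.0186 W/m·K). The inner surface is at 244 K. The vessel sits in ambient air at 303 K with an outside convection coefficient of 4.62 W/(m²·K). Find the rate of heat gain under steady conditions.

Spherical conduction: R = (1/r_in − 1/r_out)/(4πk) per layer; series-sum.
R_stainless steel shell = (1/0.755 − 1/0.767)/(4π×14.5) = 1.137×10^-4 K/W
R_cork board = (1/0.767 − 1/0.867)/(4π×0.0479) = 0.2498 K/W
R_phenolic foam = (1/0.867 − 1/0.932)/(4π×0.0186) = 0.3442 K/W
R_outer film = 1/(h·4πr_o²) = 1/(4.62×4π×0.932²) = 0.01983 K/W
R_total = 0.6139 K/W
Q = ΔT/R_total = 59/0.6139

Q ≈ 96.1 W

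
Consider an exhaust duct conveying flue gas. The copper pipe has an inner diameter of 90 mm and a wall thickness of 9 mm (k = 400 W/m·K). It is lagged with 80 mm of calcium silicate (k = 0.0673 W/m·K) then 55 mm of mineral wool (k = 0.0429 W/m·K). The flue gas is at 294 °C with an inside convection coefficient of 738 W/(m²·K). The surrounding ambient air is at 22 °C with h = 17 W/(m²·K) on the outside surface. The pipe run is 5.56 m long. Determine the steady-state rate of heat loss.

Radial resistances (cylindrical: R_cond = ln(r_o/r_i)/(2πkL), R_conv = 1/(h·2πrL)):
R_inner film = 1/(h_i·2πr₁L) = 1/(738×2π×0.045×5.56) = 8.619×10^-4 K/W
R_copper pipe wall = ln(54/45)/(2π×400×5.56) = 1.305×10^-5 K/W
R_calcium silicate = ln(134/54)/(2π×0.0673×5.56) = 0.3866 K/W
R_mineral wool = ln(189/134)/(2π×0.0429×5.56) = 0.2295 K/W
R_outer film = 1/(h_o·2πr_oL) = 1/(17×2π×0.189×5.56) = 0.008909 K/W
R_total = 0.6258 K/W
Q = ΔT/R_total = 272/0.6258

Q ≈ 435 W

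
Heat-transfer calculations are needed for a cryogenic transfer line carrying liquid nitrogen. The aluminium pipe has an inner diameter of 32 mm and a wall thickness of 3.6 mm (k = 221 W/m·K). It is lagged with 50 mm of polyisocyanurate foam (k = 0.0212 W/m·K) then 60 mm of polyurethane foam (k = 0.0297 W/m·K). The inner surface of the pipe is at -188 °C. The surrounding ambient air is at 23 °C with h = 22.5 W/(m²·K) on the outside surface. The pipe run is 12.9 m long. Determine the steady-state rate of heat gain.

Cylindrical conduction, so R = ln(r₂/r₁)/(2πkL) per layer, in series:
R_aluminium pipe wall = ln(19.6/16)/(2π×221×12.9) = 1.133×10^-5 K/W
R_polyisocyanurate foam = ln(69.6/19.6)/(2π×0.0212×12.9) = 0.7375 K/W
R_polyurethane foam = ln(129.6/69.6)/(2π×0.0297×12.9) = 0.2583 K/W
R_outer film = 1/(h_o·2πr_oL) = 1/(22.5×2π×0.1296×12.9) = 0.004231 K/W
R_total = 1 K/W
Q = ΔT/R_total = 211/1

Q ≈ 211 W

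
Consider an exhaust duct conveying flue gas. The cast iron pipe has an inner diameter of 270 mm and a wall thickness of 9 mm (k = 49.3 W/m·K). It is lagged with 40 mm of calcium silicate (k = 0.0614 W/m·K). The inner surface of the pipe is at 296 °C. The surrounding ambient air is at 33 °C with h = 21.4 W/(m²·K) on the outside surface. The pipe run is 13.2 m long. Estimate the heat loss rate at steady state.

Treating each annulus and film as a series resistance:
R_cast iron pipe wall = ln(144/135)/(2π×49.3×13.2) = 1.578×10^-5 K/W
R_calcium silicate = ln(184/144)/(2π×0.0614×13.2) = 0.04813 K/W
R_outer film = 1/(h_o·2πr_oL) = 1/(21.4×2π×0.184×13.2) = 0.003062 K/W
R_total = 0.05121 K/W
Q = ΔT/R_total = 263/0.05121

Q ≈ 5140 W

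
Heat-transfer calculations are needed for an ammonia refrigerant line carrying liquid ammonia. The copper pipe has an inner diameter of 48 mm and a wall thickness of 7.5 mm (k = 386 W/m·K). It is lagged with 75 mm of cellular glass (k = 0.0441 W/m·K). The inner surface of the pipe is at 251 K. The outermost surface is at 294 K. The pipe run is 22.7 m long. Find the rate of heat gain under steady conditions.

Q ≈ 222 W

Per-layer cylindrical resistances, series-summed:
R_copper pipe wall = ln(31.5/24)/(2π×386×22.7) = 4.939×10^-6 K/W
R_cellular glass = ln(106.5/31.5)/(2π×0.0441×22.7) = 0.1937 K/W
R_total = 0.1937 K/W
Q = ΔT/R_total = 43/0.1937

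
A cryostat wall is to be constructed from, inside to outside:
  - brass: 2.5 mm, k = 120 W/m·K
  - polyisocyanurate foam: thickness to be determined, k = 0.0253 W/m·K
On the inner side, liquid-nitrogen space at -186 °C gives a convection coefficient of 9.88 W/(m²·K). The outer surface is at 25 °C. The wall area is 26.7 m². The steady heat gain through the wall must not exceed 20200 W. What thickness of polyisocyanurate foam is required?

Model the wall as resistances in series:
R_inner film = 1/(h_i·A) = 1/(9.88×26.7) = 0.003791 K/W
R_brass = L/(kA) = 0.0025/(120×26.7) = 7.803×10^-7 K/W
Sum of the known resistances R_other = 0.003792 K/W
Required total resistance R_tot = ΔT/Q_allow = 211/20200 = 0.01045 K/W
R_polyisocyanurate foam = R_tot − R_other = 0.006654 K/W
L = R·k·A = 0.006654×0.0253×26.7

L ≈ 4.49 mm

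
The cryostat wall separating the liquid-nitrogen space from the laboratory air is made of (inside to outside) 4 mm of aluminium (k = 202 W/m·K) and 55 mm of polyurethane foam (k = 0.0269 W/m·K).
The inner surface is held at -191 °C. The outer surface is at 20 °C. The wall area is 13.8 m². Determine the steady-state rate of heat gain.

Q ≈ 1420 W

Treating each layer as a thermal resistance in series:
R_aluminium = L/(kA) = 0.004/(202×13.8) = 1.435×10^-6 K/W
R_polyurethane foam = L/(kA) = 0.055/(0.0269×13.8) = 0.1482 K/W
R_total = 0.1482 K/W
Q = ΔT / R_total = 211 / 0.1482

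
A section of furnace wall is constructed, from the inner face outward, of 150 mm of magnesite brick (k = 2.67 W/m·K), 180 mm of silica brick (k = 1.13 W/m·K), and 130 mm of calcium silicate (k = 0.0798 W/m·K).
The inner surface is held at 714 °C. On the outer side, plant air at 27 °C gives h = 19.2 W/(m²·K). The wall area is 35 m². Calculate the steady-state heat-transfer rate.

Using the resistance-network approach (series):
R_magnesite brick = L/(kA) = 0.15/(2.67×35) = 0.001605 K/W
R_silica brick = L/(kA) = 0.18/(1.13×35) = 0.004551 K/W
R_calcium silicate = L/(kA) = 0.13/(0.0798×35) = 0.04654 K/W
R_outer film = 1/(h_o·A) = 1/(19.2×35) = 0.001488 K/W
R_total = 0.05419 K/W
Q = ΔT / R_total = 687 / 0.05419

Q ≈ 12700 W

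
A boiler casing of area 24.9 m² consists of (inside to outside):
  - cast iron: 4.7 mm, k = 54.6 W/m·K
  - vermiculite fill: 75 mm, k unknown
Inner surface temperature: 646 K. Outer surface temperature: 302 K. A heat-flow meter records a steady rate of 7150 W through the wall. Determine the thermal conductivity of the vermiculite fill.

Using the resistance-network approach (series):
R_cast iron = L/(kA) = 0.0047/(54.6×24.9) = 3.457×10^-6 K/W
Sum of known resistances R_other = 3.457×10^-6 K/W
Total R = ΔT/Q = 344/7150 = 0.04811 K/W
R_vermiculite fill = R_total − R_other = 0.04811 K/W
k = L/(R·A) = 0.075/(0.04811×24.9)

k ≈ 0.0626 W/(m·K)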